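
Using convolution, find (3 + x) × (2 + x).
Ascending coefficients: a = [3, 1], b = [2, 1]. c[0] = 3×2 = 6; c[1] = 3×1 + 1×2 = 5; c[2] = 1×1 = 1. Result coefficients: [6, 5, 1] → 6 + 5x + x^2

6 + 5x + x^2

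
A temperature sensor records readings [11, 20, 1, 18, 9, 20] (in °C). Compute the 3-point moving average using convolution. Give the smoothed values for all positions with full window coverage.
3-point moving average kernel = [1, 1, 1]. Apply in 'valid' mode (full window coverage): avg[0] = (11 + 20 + 1) / 3 = 10.67; avg[1] = (20 + 1 + 18) / 3 = 13.0; avg[2] = (1 + 18 + 9) / 3 = 9.33; avg[3] = (18 + 9 + 20) / 3 = 15.67. Smoothed values: [10.67, 13.0, 9.33, 15.67]

[10.67, 13.0, 9.33, 15.67]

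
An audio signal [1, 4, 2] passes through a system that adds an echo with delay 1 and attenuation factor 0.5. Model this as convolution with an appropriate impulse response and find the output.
Direct-path + delayed-attenuated-path model → impulse response h = [1, 0.5] (1 at lag 0, 0.5 at lag 1). Output y[n] = x[n] + 0.5·x[n - 1] (with x[n] = 0 outside 0..2): y[0] = 1 + 0.5×0 = 1; y[1] = 4 + 0.5×1 = 4.5; y[2] = 2 + 0.5×4 = 4.0; y[3] = 0 + 0.5×2 = 1.0. So y = [1, 4.5, 4.0, 1.0]

[1, 4.5, 4.0, 1.0]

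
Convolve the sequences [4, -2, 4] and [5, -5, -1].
y[0] = 4×5 = 20; y[1] = 4×-5 + -2×5 = -30; y[2] = 4×-1 + -2×-5 + 4×5 = 26; y[3] = -2×-1 + 4×-5 = -18; y[4] = 4×-1 = -4

[20, -30, 26, -18, -4]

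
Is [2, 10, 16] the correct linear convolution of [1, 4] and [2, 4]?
Recompute linear convolution of [1, 4] and [2, 4]: y[0] = 1×2 = 2; y[1] = 1×4 + 4×2 = 12; y[2] = 4×4 = 16 → [2, 12, 16]. Compare to given [2, 10, 16]: they differ at index 1: given 10, correct 12, so answer: No

No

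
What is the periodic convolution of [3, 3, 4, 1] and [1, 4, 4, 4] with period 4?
Use y[k] = Σ_j f[j]·g[(k-j) mod 4]. y[0] = 3×1 + 3×4 + 4×4 + 1×4 = 35; y[1] = 3×4 + 3×1 + 4×4 + 1×4 = 35; y[2] = 3×4 + 3×4 + 4×1 + 1×4 = 32; y[3] = 3×4 + 3×4 + 4×4 + 1×1 = 41. Result: [35, 35, 32, 41]

[35, 35, 32, 41]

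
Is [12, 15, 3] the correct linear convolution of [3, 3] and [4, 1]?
Recompute linear convolution of [3, 3] and [4, 1]: y[0] = 3×4 = 12; y[1] = 3×1 + 3×4 = 15; y[2] = 3×1 = 3 → [12, 15, 3]. Given [12, 15, 3] matches, so answer: Yes

Yes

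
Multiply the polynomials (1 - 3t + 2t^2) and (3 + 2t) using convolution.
Ascending coefficients: a = [1, -3, 2], b = [3, 2]. c[0] = 1×3 = 3; c[1] = 1×2 + -3×3 = -7; c[2] = -3×2 + 2×3 = 0; c[3] = 2×2 = 4. Result coefficients: [3, -7, 0, 4] → 3 - 7t + 4t^3

3 - 7t + 4t^3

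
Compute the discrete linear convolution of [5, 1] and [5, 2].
y[0] = 5×5 = 25; y[1] = 5×2 + 1×5 = 15; y[2] = 1×2 = 2

[25, 15, 2]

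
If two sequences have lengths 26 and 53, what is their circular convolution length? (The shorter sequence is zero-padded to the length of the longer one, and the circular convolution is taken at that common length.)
Circular convolution (zero-padding the shorter input) has length max(m, n) = max(26, 53) = 53

53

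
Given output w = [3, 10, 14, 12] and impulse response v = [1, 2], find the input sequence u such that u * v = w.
Deconvolve w=[3, 10, 14, 12] by v=[1, 2]. Since v[0]=1, solve forward: u[0] = w[0] / 1 = 3; u[1] = (w[1] - 3×2) / 1 = 4; u[2] = (w[2] - 4×2) / 1 = 6. So u = [3, 4, 6]. Check by forward convolution: w[0] = 3×1 = 3; w[1] = 3×2 + 4×1 = 10; w[2] = 4×2 + 6×1 = 14; w[3] = 6×2 = 12

[3, 4, 6]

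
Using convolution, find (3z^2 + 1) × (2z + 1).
Ascending coefficients: a = [1, 0, 3], b = [1, 2]. c[0] = 1×1 = 1; c[1] = 1×2 + 0×1 = 2; c[2] = 0×2 + 3×1 = 3; c[3] = 3×2 = 6. Result coefficients: [1, 2, 3, 6] → 6z^3 + 3z^2 + 2z + 1

6z^3 + 3z^2 + 2z + 1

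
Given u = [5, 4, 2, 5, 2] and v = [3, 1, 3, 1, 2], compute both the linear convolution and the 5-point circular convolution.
Linear: y_lin[0] = 5×3 = 15; y_lin[1] = 5×1 + 4×3 = 17; y_lin[2] = 5×3 + 4×1 + 2×3 = 25; y_lin[3] = 5×1 + 4×3 + 2×1 + 5×3 = 34; y_lin[4] = 5×2 + 4×1 + 2×3 + 5×1 + 2×3 = 31; y_lin[5] = 4×2 + 2×1 + 5×3 + 2×1 = 27; y_lin[6] = 2×2 + 5×1 + 2×3 = 15; y_lin[7] = 5×2 + 2×1 = 12; y_lin[8] = 2×2 = 4 → [15, 17, 25, 34, 31, 27, 15, 12, 4]. Circular (length 5): y[0] = 5×3 + 4×2 + 2×1 + 5×3 + 2×1 = 42; y[1] = 5×1 + 4×3 + 2×2 + 5×1 + 2×3 = 32; y[2] = 5×3 + 4×1 + 2×3 + 5×2 + 2×1 = 37; y[3] = 5×1 + 4×3 + 2×1 + 5×3 + 2×2 = 38; y[4] = 5×2 + 4×1 + 2×3 + 5×1 + 2×3 = 31 → [42, 32, 37, 38, 31]

Linear: [15, 17, 25, 34, 31, 27, 15, 12, 4], Circular: [42, 32, 37, 38, 31]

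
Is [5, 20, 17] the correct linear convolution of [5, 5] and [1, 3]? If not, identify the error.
Recompute linear convolution of [5, 5] and [1, 3]: y[0] = 5×1 = 5; y[1] = 5×3 + 5×1 = 20; y[2] = 5×3 = 15 → [5, 20, 15]. Compare to given [5, 20, 17]: they differ at index 2: given 17, correct 15, so answer: No

No. Error at index 2: given 17, correct 15.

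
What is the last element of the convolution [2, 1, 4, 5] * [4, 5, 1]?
Use y[k] = Σ_i a[i]·b[k-i] at k=5. y[5] = 5×1 = 5

5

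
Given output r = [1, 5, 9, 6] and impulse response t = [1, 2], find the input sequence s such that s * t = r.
Deconvolve r=[1, 5, 9, 6] by t=[1, 2]. Since t[0]=1, solve forward: s[0] = r[0] / 1 = 1; s[1] = (r[1] - 1×2) / 1 = 3; s[2] = (r[2] - 3×2) / 1 = 3. So s = [1, 3, 3]. Check by forward convolution: r[0] = 1×1 = 1; r[1] = 1×2 + 3×1 = 5; r[2] = 3×2 + 3×1 = 9; r[3] = 3×2 = 6

[1, 3, 3]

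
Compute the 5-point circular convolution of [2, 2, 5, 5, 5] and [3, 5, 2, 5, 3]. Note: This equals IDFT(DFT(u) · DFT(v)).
Either evaluate y[k] = Σ_j u[j]·v[(k-j) mod 5] directly, or use IDFT(DFT(u) · DFT(v)). y[0] = 2×3 + 2×3 + 5×5 + 5×2 + 5×5 = 72; y[1] = 2×5 + 2×3 + 5×3 + 5×5 + 5×2 = 66; y[2] = 2×2 + 2×5 + 5×3 + 5×3 + 5×5 = 69; y[3] = 2×5 + 2×2 + 5×5 + 5×3 + 5×3 = 69; y[4] = 2×3 + 2×5 + 5×2 + 5×5 + 5×3 = 66. Result: [72, 66, 69, 69, 66]

[72, 66, 69, 69, 66]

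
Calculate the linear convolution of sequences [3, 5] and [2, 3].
y[0] = 3×2 = 6; y[1] = 3×3 + 5×2 = 19; y[2] = 5×3 = 15

[6, 19, 15]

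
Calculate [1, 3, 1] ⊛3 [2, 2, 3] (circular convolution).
Use y[k] = Σ_j s[j]·t[(k-j) mod 3]. y[0] = 1×2 + 3×3 + 1×2 = 13; y[1] = 1×2 + 3×2 + 1×3 = 11; y[2] = 1×3 + 3×2 + 1×2 = 11. Result: [13, 11, 11]

[13, 11, 11]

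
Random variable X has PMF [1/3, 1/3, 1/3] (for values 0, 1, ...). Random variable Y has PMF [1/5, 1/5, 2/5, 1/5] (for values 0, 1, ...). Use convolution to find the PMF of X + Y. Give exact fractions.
P(X+Y=k) = Σ_i P(X=i)·P(Y=k-i) — a convolution of [1/3, 1/3, 1/3] and [1/5, 1/5, 2/5, 1/5]. P(X+Y=0) = (1/3)×(1/5) = 1/15; P(X+Y=1) = (1/3)×(1/5) + (1/3)×(1/5) = 1/15 + 1/15 = 2/15; P(X+Y=2) = (1/3)×(2/5) + (1/3)×(1/5) + (1/3)×(1/5) = 2/15 + 1/15 + 1/15 = 4/15; P(X+Y=3) = (1/3)×(1/5) + (1/3)×(2/5) + (1/3)×(1/5) = 1/15 + 2/15 + 1/15 = 4/15; P(X+Y=4) = (1/3)×(1/5) + (1/3)×(2/5) = 1/15 + 2/15 = 1/5; P(X+Y=5) = (1/3)×(1/5) = 1/15. PMF: [1/15, 2/15, 4/15, 4/15, 1/5, 1/15] (sums to 1 ✓)

[1/15, 2/15, 4/15, 4/15, 1/5, 1/15]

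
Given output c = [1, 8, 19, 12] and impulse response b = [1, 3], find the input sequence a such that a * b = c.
Deconvolve c=[1, 8, 19, 12] by b=[1, 3]. Since b[0]=1, solve forward: a[0] = c[0] / 1 = 1; a[1] = (c[1] - 1×3) / 1 = 5; a[2] = (c[2] - 5×3) / 1 = 4. So a = [1, 5, 4]. Check by forward convolution: c[0] = 1×1 = 1; c[1] = 1×3 + 5×1 = 8; c[2] = 5×3 + 4×1 = 19; c[3] = 4×3 = 12

[1, 5, 4]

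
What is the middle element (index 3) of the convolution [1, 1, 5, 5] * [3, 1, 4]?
Use y[k] = Σ_i a[i]·b[k-i] at k=3. y[3] = 1×4 + 5×1 + 5×3 = 24

24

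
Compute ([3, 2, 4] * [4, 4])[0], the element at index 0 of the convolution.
Use y[k] = Σ_i a[i]·b[k-i] at k=0. y[0] = 3×4 = 12

12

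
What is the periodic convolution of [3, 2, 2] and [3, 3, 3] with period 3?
Use y[k] = Σ_j f[j]·g[(k-j) mod 3]. y[0] = 3×3 + 2×3 + 2×3 = 21; y[1] = 3×3 + 2×3 + 2×3 = 21; y[2] = 3×3 + 2×3 + 2×3 = 21. Result: [21, 21, 21]

[21, 21, 21]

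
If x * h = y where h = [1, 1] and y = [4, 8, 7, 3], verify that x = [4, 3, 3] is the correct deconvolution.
Forward-compute [4, 3, 3] * [1, 1]: y[0] = 4×1 = 4; y[1] = 4×1 + 3×1 = 7; y[2] = 3×1 + 3×1 = 6; y[3] = 3×1 = 3 → [4, 7, 6, 3]. Does not match given y = [4, 8, 7, 3].

Not verified. [4, 3, 3] * [1, 1] = [4, 7, 6, 3], which differs from [4, 8, 7, 3] at index 1.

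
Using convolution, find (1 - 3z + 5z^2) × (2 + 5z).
Ascending coefficients: a = [1, -3, 5], b = [2, 5]. c[0] = 1×2 = 2; c[1] = 1×5 + -3×2 = -1; c[2] = -3×5 + 5×2 = -5; c[3] = 5×5 = 25. Result coefficients: [2, -1, -5, 25] → 2 - z - 5z^2 + 25z^3

2 - z - 5z^2 + 25z^3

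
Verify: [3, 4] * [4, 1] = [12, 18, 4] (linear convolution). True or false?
Recompute linear convolution of [3, 4] and [4, 1]: y[0] = 3×4 = 12; y[1] = 3×1 + 4×4 = 19; y[2] = 4×1 = 4 → [12, 19, 4]. Compare to given [12, 18, 4]: they differ at index 1: given 18, correct 19, so answer: No

No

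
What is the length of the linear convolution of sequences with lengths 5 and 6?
Linear/full convolution length: m + n - 1 = 5 + 6 - 1 = 10

10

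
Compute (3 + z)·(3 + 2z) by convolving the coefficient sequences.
Ascending coefficients: a = [3, 1], b = [3, 2]. c[0] = 3×3 = 9; c[1] = 3×2 + 1×3 = 9; c[2] = 1×2 = 2. Result coefficients: [9, 9, 2] → 9 + 9z + 2z^2

9 + 9z + 2z^2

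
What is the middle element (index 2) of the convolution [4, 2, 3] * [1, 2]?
Use y[k] = Σ_i a[i]·b[k-i] at k=2. y[2] = 2×2 + 3×1 = 7

7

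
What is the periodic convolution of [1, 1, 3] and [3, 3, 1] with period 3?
Use y[k] = Σ_j f[j]·g[(k-j) mod 3]. y[0] = 1×3 + 1×1 + 3×3 = 13; y[1] = 1×3 + 1×3 + 3×1 = 9; y[2] = 1×1 + 1×3 + 3×3 = 13. Result: [13, 9, 13]

[13, 9, 13]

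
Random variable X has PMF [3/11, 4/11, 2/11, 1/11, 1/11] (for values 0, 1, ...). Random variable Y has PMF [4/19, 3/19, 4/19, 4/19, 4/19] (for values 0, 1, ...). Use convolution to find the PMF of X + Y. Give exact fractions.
P(X+Y=k) = Σ_i P(X=i)·P(Y=k-i) — a convolution of [3/11, 4/11, 2/11, 1/11, 1/11] and [4/19, 3/19, 4/19, 4/19, 4/19]. P(X+Y=0) = (3/11)×(4/19) = 12/209; P(X+Y=1) = (3/11)×(3/19) + (4/11)×(4/19) = 9/209 + 16/209 = 25/209; P(X+Y=2) = (3/11)×(4/19) + (4/11)×(3/19) + (2/11)×(4/19) = 12/209 + 12/209 + 8/209 = 32/209; P(X+Y=3) = (3/11)×(4/19) + (4/11)×(4/19) + (2/11)×(3/19) + (1/11)×(4/19) = 12/209 + 16/209 + 6/209 + 4/209 = 2/11; P(X+Y=4) = (3/11)×(4/19) + (4/11)×(4/19) + (2/11)×(4/19) + (1/11)×(3/19) + (1/11)×(4/19) = 12/209 + 16/209 + 8/209 + 3/209 + 4/209 = 43/209; P(X+Y=5) = (4/11)×(4/19) + (2/11)×(4/19) + (1/11)×(4/19) + (1/11)×(3/19) = 16/209 + 8/209 + 4/209 + 3/209 = 31/209; P(X+Y=6) = (2/11)×(4/19) + (1/11)×(4/19) + (1/11)×(4/19) = 8/209 + 4/209 + 4/209 = 16/209; P(X+Y=7) = (1/11)×(4/19) + (1/11)×(4/19) = 4/209 + 4/209 = 8/209; P(X+Y=8) = (1/11)×(4/19) = 4/209. PMF: [12/209, 25/209, 32/209, 2/11, 43/209, 31/209, 16/209, 8/209, 4/209] (sums to 1 ✓)

[12/209, 25/209, 32/209, 2/11, 43/209, 31/209, 16/209, 8/209, 4/209]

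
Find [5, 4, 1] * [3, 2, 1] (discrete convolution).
y[0] = 5×3 = 15; y[1] = 5×2 + 4×3 = 22; y[2] = 5×1 + 4×2 + 1×3 = 16; y[3] = 4×1 + 1×2 = 6; y[4] = 1×1 = 1

[15, 22, 16, 6, 1]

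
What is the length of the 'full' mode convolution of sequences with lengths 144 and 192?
Linear/full convolution length: m + n - 1 = 144 + 192 - 1 = 335

335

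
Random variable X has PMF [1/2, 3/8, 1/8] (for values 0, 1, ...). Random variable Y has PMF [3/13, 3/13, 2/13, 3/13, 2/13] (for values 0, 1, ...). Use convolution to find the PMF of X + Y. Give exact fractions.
P(X+Y=k) = Σ_i P(X=i)·P(Y=k-i) — a convolution of [1/2, 3/8, 1/8] and [3/13, 3/13, 2/13, 3/13, 2/13]. P(X+Y=0) = (1/2)×(3/13) = 3/26; P(X+Y=1) = (1/2)×(3/13) + (3/8)×(3/13) = 3/26 + 9/104 = 21/104; P(X+Y=2) = (1/2)×(2/13) + (3/8)×(3/13) + (1/8)×(3/13) = 1/13 + 9/104 + 3/104 = 5/26; P(X+Y=3) = (1/2)×(3/13) + (3/8)×(2/13) + (1/8)×(3/13) = 3/26 + 3/52 + 3/104 = 21/104; P(X+Y=4) = (1/2)×(2/13) + (3/8)×(3/13) + (1/8)×(2/13) = 1/13 + 9/104 + 1/52 = 19/104; P(X+Y=5) = (3/8)×(2/13) + (1/8)×(3/13) = 3/52 + 3/104 = 9/104; P(X+Y=6) = (1/8)×(2/13) = 1/52. PMF: [3/26, 21/104, 5/26, 21/104, 19/104, 9/104, 1/52] (sums to 1 ✓)

[3/26, 21/104, 5/26, 21/104, 19/104, 9/104, 1/52]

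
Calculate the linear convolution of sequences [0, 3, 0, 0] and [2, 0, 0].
y[0] = 0×2 = 0; y[1] = 0×0 + 3×2 = 6; y[2] = 0×0 + 3×0 + 0×2 = 0; y[3] = 3×0 + 0×0 + 0×2 = 0; y[4] = 0×0 + 0×0 = 0; y[5] = 0×0 = 0

[0, 6, 0, 0, 0, 0]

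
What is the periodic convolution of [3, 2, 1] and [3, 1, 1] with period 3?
Use y[k] = Σ_j x[j]·h[(k-j) mod 3]. y[0] = 3×3 + 2×1 + 1×1 = 12; y[1] = 3×1 + 2×3 + 1×1 = 10; y[2] = 3×1 + 2×1 + 1×3 = 8. Result: [12, 10, 8]

[12, 10, 8]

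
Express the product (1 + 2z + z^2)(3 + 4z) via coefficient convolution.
Ascending coefficients: a = [1, 2, 1], b = [3, 4]. c[0] = 1×3 = 3; c[1] = 1×4 + 2×3 = 10; c[2] = 2×4 + 1×3 = 11; c[3] = 1×4 = 4. Result coefficients: [3, 10, 11, 4] → 3 + 10z + 11z^2 + 4z^3

3 + 10z + 11z^2 + 4z^3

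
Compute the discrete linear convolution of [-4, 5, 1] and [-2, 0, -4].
y[0] = -4×-2 = 8; y[1] = -4×0 + 5×-2 = -10; y[2] = -4×-4 + 5×0 + 1×-2 = 14; y[3] = 5×-4 + 1×0 = -20; y[4] = 1×-4 = -4

[8, -10, 14, -20, -4]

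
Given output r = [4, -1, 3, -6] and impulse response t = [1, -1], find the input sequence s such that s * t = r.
Deconvolve r=[4, -1, 3, -6] by t=[1, -1]. Since t[0]=1, solve forward: s[0] = r[0] / 1 = 4; s[1] = (r[1] - 4×-1) / 1 = 3; s[2] = (r[2] - 3×-1) / 1 = 6. So s = [4, 3, 6]. Check by forward convolution: r[0] = 4×1 = 4; r[1] = 4×-1 + 3×1 = -1; r[2] = 3×-1 + 6×1 = 3; r[3] = 6×-1 = -6

[4, 3, 6]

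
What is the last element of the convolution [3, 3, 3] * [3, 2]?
Use y[k] = Σ_i a[i]·b[k-i] at k=3. y[3] = 3×2 = 6

6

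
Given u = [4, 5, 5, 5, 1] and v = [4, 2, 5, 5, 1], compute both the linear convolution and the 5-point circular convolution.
Linear: y_lin[0] = 4×4 = 16; y_lin[1] = 4×2 + 5×4 = 28; y_lin[2] = 4×5 + 5×2 + 5×4 = 50; y_lin[3] = 4×5 + 5×5 + 5×2 + 5×4 = 75; y_lin[4] = 4×1 + 5×5 + 5×5 + 5×2 + 1×4 = 68; y_lin[5] = 5×1 + 5×5 + 5×5 + 1×2 = 57; y_lin[6] = 5×1 + 5×5 + 1×5 = 35; y_lin[7] = 5×1 + 1×5 = 10; y_lin[8] = 1×1 = 1 → [16, 28, 50, 75, 68, 57, 35, 10, 1]. Circular (length 5): y[0] = 4×4 + 5×1 + 5×5 + 5×5 + 1×2 = 73; y[1] = 4×2 + 5×4 + 5×1 + 5×5 + 1×5 = 63; y[2] = 4×5 + 5×2 + 5×4 + 5×1 + 1×5 = 60; y[3] = 4×5 + 5×5 + 5×2 + 5×4 + 1×1 = 76; y[4] = 4×1 + 5×5 + 5×5 + 5×2 + 1×4 = 68 → [73, 63, 60, 76, 68]

Linear: [16, 28, 50, 75, 68, 57, 35, 10, 1], Circular: [73, 63, 60, 76, 68]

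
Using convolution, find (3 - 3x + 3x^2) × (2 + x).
Ascending coefficients: a = [3, -3, 3], b = [2, 1]. c[0] = 3×2 = 6; c[1] = 3×1 + -3×2 = -3; c[2] = -3×1 + 3×2 = 3; c[3] = 3×1 = 3. Result coefficients: [6, -3, 3, 3] → 6 - 3x + 3x^2 + 3x^3

6 - 3x + 3x^2 + 3x^3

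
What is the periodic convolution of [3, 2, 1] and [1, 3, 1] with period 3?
Use y[k] = Σ_j f[j]·g[(k-j) mod 3]. y[0] = 3×1 + 2×1 + 1×3 = 8; y[1] = 3×3 + 2×1 + 1×1 = 12; y[2] = 3×1 + 2×3 + 1×1 = 10. Result: [8, 12, 10]

[8, 12, 10]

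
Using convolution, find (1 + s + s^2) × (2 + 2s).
Ascending coefficients: a = [1, 1, 1], b = [2, 2]. c[0] = 1×2 = 2; c[1] = 1×2 + 1×2 = 4; c[2] = 1×2 + 1×2 = 4; c[3] = 1×2 = 2. Result coefficients: [2, 4, 4, 2] → 2 + 4s + 4s^2 + 2s^3

2 + 4s + 4s^2 + 2s^3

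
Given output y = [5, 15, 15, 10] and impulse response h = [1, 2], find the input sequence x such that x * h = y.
Deconvolve y=[5, 15, 15, 10] by h=[1, 2]. Since h[0]=1, solve forward: x[0] = y[0] / 1 = 5; x[1] = (y[1] - 5×2) / 1 = 5; x[2] = (y[2] - 5×2) / 1 = 5. So x = [5, 5, 5]. Check by forward convolution: y[0] = 5×1 = 5; y[1] = 5×2 + 5×1 = 15; y[2] = 5×2 + 5×1 = 15; y[3] = 5×2 = 10

[5, 5, 5]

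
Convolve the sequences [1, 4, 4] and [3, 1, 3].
y[0] = 1×3 = 3; y[1] = 1×1 + 4×3 = 13; y[2] = 1×3 + 4×1 + 4×3 = 19; y[3] = 4×3 + 4×1 = 16; y[4] = 4×3 = 12

[3, 13, 19, 16, 12]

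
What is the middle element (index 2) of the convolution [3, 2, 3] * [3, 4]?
Use y[k] = Σ_i a[i]·b[k-i] at k=2. y[2] = 2×4 + 3×3 = 17

17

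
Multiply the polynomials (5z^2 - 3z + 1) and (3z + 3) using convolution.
Ascending coefficients: a = [1, -3, 5], b = [3, 3]. c[0] = 1×3 = 3; c[1] = 1×3 + -3×3 = -6; c[2] = -3×3 + 5×3 = 6; c[3] = 5×3 = 15. Result coefficients: [3, -6, 6, 15] → 15z^3 + 6z^2 - 6z + 3

15z^3 + 6z^2 - 6z + 3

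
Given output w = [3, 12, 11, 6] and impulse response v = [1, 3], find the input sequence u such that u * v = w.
Deconvolve w=[3, 12, 11, 6] by v=[1, 3]. Since v[0]=1, solve forward: u[0] = w[0] / 1 = 3; u[1] = (w[1] - 3×3) / 1 = 3; u[2] = (w[2] - 3×3) / 1 = 2. So u = [3, 3, 2]. Check by forward convolution: w[0] = 3×1 = 3; w[1] = 3×3 + 3×1 = 12; w[2] = 3×3 + 2×1 = 11; w[3] = 2×3 = 6

[3, 3, 2]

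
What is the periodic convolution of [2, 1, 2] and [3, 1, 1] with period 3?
Use y[k] = Σ_j u[j]·v[(k-j) mod 3]. y[0] = 2×3 + 1×1 + 2×1 = 9; y[1] = 2×1 + 1×3 + 2×1 = 7; y[2] = 2×1 + 1×1 + 2×3 = 9. Result: [9, 7, 9]

[9, 7, 9]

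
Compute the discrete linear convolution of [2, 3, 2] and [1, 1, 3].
y[0] = 2×1 = 2; y[1] = 2×1 + 3×1 = 5; y[2] = 2×3 + 3×1 + 2×1 = 11; y[3] = 3×3 + 2×1 = 11; y[4] = 2×3 = 6

[2, 5, 11, 11, 6]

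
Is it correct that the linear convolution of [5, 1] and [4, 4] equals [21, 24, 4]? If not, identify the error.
Recompute linear convolution of [5, 1] and [4, 4]: y[0] = 5×4 = 20; y[1] = 5×4 + 1×4 = 24; y[2] = 1×4 = 4 → [20, 24, 4]. Compare to given [21, 24, 4]: they differ at index 0: given 21, correct 20, so answer: No

No. Error at index 0: given 21, correct 20.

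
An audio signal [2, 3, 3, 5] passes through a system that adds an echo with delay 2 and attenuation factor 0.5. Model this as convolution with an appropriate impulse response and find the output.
Direct-path + delayed-attenuated-path model → impulse response h = [1, 0, 0.5] (1 at lag 0, 0.5 at lag 2). Output y[n] = x[n] + 0.5·x[n - 2] (with x[n] = 0 outside 0..3): y[0] = 2 + 0.5×0 = 2; y[1] = 3 + 0.5×0 = 3; y[2] = 3 + 0.5×2 = 4.0; y[3] = 5 + 0.5×3 = 6.5; y[4] = 0 + 0.5×3 = 1.5; y[5] = 0 + 0.5×5 = 2.5. So y = [2, 3, 4.0, 6.5, 1.5, 2.5]

[2, 3, 4.0, 6.5, 1.5, 2.5]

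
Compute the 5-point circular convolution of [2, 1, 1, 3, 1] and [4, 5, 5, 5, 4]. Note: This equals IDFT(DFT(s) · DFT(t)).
Either evaluate y[k] = Σ_j s[j]·t[(k-j) mod 5] directly, or use IDFT(DFT(s) · DFT(t)). y[0] = 2×4 + 1×4 + 1×5 + 3×5 + 1×5 = 37; y[1] = 2×5 + 1×4 + 1×4 + 3×5 + 1×5 = 38; y[2] = 2×5 + 1×5 + 1×4 + 3×4 + 1×5 = 36; y[3] = 2×5 + 1×5 + 1×5 + 3×4 + 1×4 = 36; y[4] = 2×4 + 1×5 + 1×5 + 3×5 + 1×4 = 37. Result: [37, 38, 36, 36, 37]

[37, 38, 36, 36, 37]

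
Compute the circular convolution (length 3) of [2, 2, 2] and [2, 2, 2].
Use y[k] = Σ_j s[j]·t[(k-j) mod 3]. y[0] = 2×2 + 2×2 + 2×2 = 12; y[1] = 2×2 + 2×2 + 2×2 = 12; y[2] = 2×2 + 2×2 + 2×2 = 12. Result: [12, 12, 12]

[12, 12, 12]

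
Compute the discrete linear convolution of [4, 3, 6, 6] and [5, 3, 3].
y[0] = 4×5 = 20; y[1] = 4×3 + 3×5 = 27; y[2] = 4×3 + 3×3 + 6×5 = 51; y[3] = 3×3 + 6×3 + 6×5 = 57; y[4] = 6×3 + 6×3 = 36; y[5] = 6×3 = 18

[20, 27, 51, 57, 36, 18]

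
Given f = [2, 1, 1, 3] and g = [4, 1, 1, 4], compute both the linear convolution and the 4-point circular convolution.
Linear: y_lin[0] = 2×4 = 8; y_lin[1] = 2×1 + 1×4 = 6; y_lin[2] = 2×1 + 1×1 + 1×4 = 7; y_lin[3] = 2×4 + 1×1 + 1×1 + 3×4 = 22; y_lin[4] = 1×4 + 1×1 + 3×1 = 8; y_lin[5] = 1×4 + 3×1 = 7; y_lin[6] = 3×4 = 12 → [8, 6, 7, 22, 8, 7, 12]. Circular (length 4): y[0] = 2×4 + 1×4 + 1×1 + 3×1 = 16; y[1] = 2×1 + 1×4 + 1×4 + 3×1 = 13; y[2] = 2×1 + 1×1 + 1×4 + 3×4 = 19; y[3] = 2×4 + 1×1 + 1×1 + 3×4 = 22 → [16, 13, 19, 22]

Linear: [8, 6, 7, 22, 8, 7, 12], Circular: [16, 13, 19, 22]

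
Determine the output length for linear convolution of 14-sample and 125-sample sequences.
Linear/full convolution length: m + n - 1 = 14 + 125 - 1 = 138

138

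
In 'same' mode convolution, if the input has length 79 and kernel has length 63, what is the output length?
'Same' mode returns an output with the same length as the input: 79

79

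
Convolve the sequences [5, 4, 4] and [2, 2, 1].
y[0] = 5×2 = 10; y[1] = 5×2 + 4×2 = 18; y[2] = 5×1 + 4×2 + 4×2 = 21; y[3] = 4×1 + 4×2 = 12; y[4] = 4×1 = 4

[10, 18, 21, 12, 4]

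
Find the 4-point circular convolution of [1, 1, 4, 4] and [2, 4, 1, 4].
Use y[k] = Σ_j s[j]·t[(k-j) mod 4]. y[0] = 1×2 + 1×4 + 4×1 + 4×4 = 26; y[1] = 1×4 + 1×2 + 4×4 + 4×1 = 26; y[2] = 1×1 + 1×4 + 4×2 + 4×4 = 29; y[3] = 1×4 + 1×1 + 4×4 + 4×2 = 29. Result: [26, 26, 29, 29]

[26, 26, 29, 29]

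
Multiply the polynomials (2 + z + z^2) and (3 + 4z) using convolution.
Ascending coefficients: a = [2, 1, 1], b = [3, 4]. c[0] = 2×3 = 6; c[1] = 2×4 + 1×3 = 11; c[2] = 1×4 + 1×3 = 7; c[3] = 1×4 = 4. Result coefficients: [6, 11, 7, 4] → 6 + 11z + 7z^2 + 4z^3

6 + 11z + 7z^2 + 4z^3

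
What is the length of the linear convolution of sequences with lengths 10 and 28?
Linear/full convolution length: m + n - 1 = 10 + 28 - 1 = 37

37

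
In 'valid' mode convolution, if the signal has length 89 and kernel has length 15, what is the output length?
'Valid' mode counts only positions where the kernel fully overlaps the signal: m - n + 1 = 89 - 15 + 1 = 75

75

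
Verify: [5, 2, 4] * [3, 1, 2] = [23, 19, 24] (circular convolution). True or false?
Recompute circular convolution of [5, 2, 4] and [3, 1, 2]: y[0] = 5×3 + 2×2 + 4×1 = 23; y[1] = 5×1 + 2×3 + 4×2 = 19; y[2] = 5×2 + 2×1 + 4×3 = 24 → [23, 19, 24]. Given [23, 19, 24] matches, so answer: Yes

Yes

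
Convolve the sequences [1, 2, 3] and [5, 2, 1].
y[0] = 1×5 = 5; y[1] = 1×2 + 2×5 = 12; y[2] = 1×1 + 2×2 + 3×5 = 20; y[3] = 2×1 + 3×2 = 8; y[4] = 3×1 = 3

[5, 12, 20, 8, 3]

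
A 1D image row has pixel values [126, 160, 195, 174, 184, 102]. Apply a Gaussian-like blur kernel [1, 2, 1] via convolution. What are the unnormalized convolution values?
Convolve image row [126, 160, 195, 174, 184, 102] with kernel [1, 2, 1]: y[0] = 126×1 = 126; y[1] = 126×2 + 160×1 = 412; y[2] = 126×1 + 160×2 + 195×1 = 641; y[3] = 160×1 + 195×2 + 174×1 = 724; y[4] = 195×1 + 174×2 + 184×1 = 727; y[5] = 174×1 + 184×2 + 102×1 = 644; y[6] = 184×1 + 102×2 = 388; y[7] = 102×1 = 102 → [126, 412, 641, 724, 727, 644, 388, 102]. Normalization factor = sum(kernel) = 4.

[126, 412, 641, 724, 727, 644, 388, 102]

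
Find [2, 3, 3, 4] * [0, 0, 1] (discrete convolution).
y[0] = 2×0 = 0; y[1] = 2×0 + 3×0 = 0; y[2] = 2×1 + 3×0 + 3×0 = 2; y[3] = 3×1 + 3×0 + 4×0 = 3; y[4] = 3×1 + 4×0 = 3; y[5] = 4×1 = 4

[0, 0, 2, 3, 3, 4]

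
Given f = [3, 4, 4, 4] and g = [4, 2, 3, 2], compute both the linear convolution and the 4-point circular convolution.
Linear: y_lin[0] = 3×4 = 12; y_lin[1] = 3×2 + 4×4 = 22; y_lin[2] = 3×3 + 4×2 + 4×4 = 33; y_lin[3] = 3×2 + 4×3 + 4×2 + 4×4 = 42; y_lin[4] = 4×2 + 4×3 + 4×2 = 28; y_lin[5] = 4×2 + 4×3 = 20; y_lin[6] = 4×2 = 8 → [12, 22, 33, 42, 28, 20, 8]. Circular (length 4): y[0] = 3×4 + 4×2 + 4×3 + 4×2 = 40; y[1] = 3×2 + 4×4 + 4×2 + 4×3 = 42; y[2] = 3×3 + 4×2 + 4×4 + 4×2 = 41; y[3] = 3×2 + 4×3 + 4×2 + 4×4 = 42 → [40, 42, 41, 42]

Linear: [12, 22, 33, 42, 28, 20, 8], Circular: [40, 42, 41, 42]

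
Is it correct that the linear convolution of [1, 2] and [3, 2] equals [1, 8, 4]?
Recompute linear convolution of [1, 2] and [3, 2]: y[0] = 1×3 = 3; y[1] = 1×2 + 2×3 = 8; y[2] = 2×2 = 4 → [3, 8, 4]. Compare to given [1, 8, 4]: they differ at index 0: given 1, correct 3, so answer: No

No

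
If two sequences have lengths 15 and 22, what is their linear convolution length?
Linear/full convolution length: m + n - 1 = 15 + 22 - 1 = 36

36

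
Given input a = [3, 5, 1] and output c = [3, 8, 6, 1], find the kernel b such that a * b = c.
Output length 4 = len(a) + len(b) - 1 ⇒ len(b) = 2. Solve b forward using b[k] = (c[k] - Σ_{i≥1} a[i]·b[k-i]) / a[0]: b[0] = c[0] / a[0] = 3 / 3 = 1; b[1] = (c[1] - 5×1) / a[0] = (8 - 5×1) / 3 = 1. So b = [1, 1]. Forward-check [3, 5, 1] * [1, 1]: c[0] = 3×1 = 3; c[1] = 3×1 + 5×1 = 8; c[2] = 5×1 + 1×1 = 6; c[3] = 1×1 = 1 → [3, 8, 6, 1] ✓

[1, 1]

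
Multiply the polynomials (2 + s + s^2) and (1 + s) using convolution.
Ascending coefficients: a = [2, 1, 1], b = [1, 1]. c[0] = 2×1 = 2; c[1] = 2×1 + 1×1 = 3; c[2] = 1×1 + 1×1 = 2; c[3] = 1×1 = 1. Result coefficients: [2, 3, 2, 1] → 2 + 3s + 2s^2 + s^3

2 + 3s + 2s^2 + s^3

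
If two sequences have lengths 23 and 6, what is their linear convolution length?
Linear/full convolution length: m + n - 1 = 23 + 6 - 1 = 28

28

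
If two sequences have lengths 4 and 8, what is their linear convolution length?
Linear/full convolution length: m + n - 1 = 4 + 8 - 1 = 11

11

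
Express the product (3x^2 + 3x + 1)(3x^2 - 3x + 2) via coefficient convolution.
Ascending coefficients: a = [1, 3, 3], b = [2, -3, 3]. c[0] = 1×2 = 2; c[1] = 1×-3 + 3×2 = 3; c[2] = 1×3 + 3×-3 + 3×2 = 0; c[3] = 3×3 + 3×-3 = 0; c[4] = 3×3 = 9. Result coefficients: [2, 3, 0, 0, 9] → 9x^4 + 3x + 2

9x^4 + 3x + 2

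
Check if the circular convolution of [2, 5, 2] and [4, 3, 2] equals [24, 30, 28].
Recompute circular convolution of [2, 5, 2] and [4, 3, 2]: y[0] = 2×4 + 5×2 + 2×3 = 24; y[1] = 2×3 + 5×4 + 2×2 = 30; y[2] = 2×2 + 5×3 + 2×4 = 27 → [24, 30, 27]. Compare to given [24, 30, 28]: they differ at index 2: given 28, correct 27, so answer: No

No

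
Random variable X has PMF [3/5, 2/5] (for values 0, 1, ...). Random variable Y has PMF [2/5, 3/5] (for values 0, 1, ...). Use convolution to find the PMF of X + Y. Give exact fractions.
P(X+Y=k) = Σ_i P(X=i)·P(Y=k-i) — a convolution of [3/5, 2/5] and [2/5, 3/5]. P(X+Y=0) = (3/5)×(2/5) = 6/25; P(X+Y=1) = (3/5)×(3/5) + (2/5)×(2/5) = 9/25 + 4/25 = 13/25; P(X+Y=2) = (2/5)×(3/5) = 6/25. PMF: [6/25, 13/25, 6/25] (sums to 1 ✓)

[6/25, 13/25, 6/25]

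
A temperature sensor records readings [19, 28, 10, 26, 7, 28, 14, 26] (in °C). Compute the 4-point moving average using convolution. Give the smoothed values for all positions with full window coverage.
4-point moving average kernel = [1, 1, 1, 1]. Apply in 'valid' mode (full window coverage): avg[0] = (19 + 28 + 10 + 26) / 4 = 20.75; avg[1] = (28 + 10 + 26 + 7) / 4 = 17.75; avg[2] = (10 + 26 + 7 + 28) / 4 = 17.75; avg[3] = (26 + 7 + 28 + 14) / 4 = 18.75; avg[4] = (7 + 28 + 14 + 26) / 4 = 18.75. Smoothed values: [20.75, 17.75, 17.75, 18.75, 18.75]

[20.75, 17.75, 17.75, 18.75, 18.75]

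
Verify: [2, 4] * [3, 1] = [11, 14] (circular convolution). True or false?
Recompute circular convolution of [2, 4] and [3, 1]: y[0] = 2×3 + 4×1 = 10; y[1] = 2×1 + 4×3 = 14 → [10, 14]. Compare to given [11, 14]: they differ at index 0: given 11, correct 10, so answer: No

No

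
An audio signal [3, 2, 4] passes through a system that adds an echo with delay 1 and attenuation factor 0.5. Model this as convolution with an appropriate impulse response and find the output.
Direct-path + delayed-attenuated-path model → impulse response h = [1, 0.5] (1 at lag 0, 0.5 at lag 1). Output y[n] = x[n] + 0.5·x[n - 1] (with x[n] = 0 outside 0..2): y[0] = 3 + 0.5×0 = 3; y[1] = 2 + 0.5×3 = 3.5; y[2] = 4 + 0.5×2 = 5.0; y[3] = 0 + 0.5×4 = 2.0. So y = [3, 3.5, 5.0, 2.0]

[3, 3.5, 5.0, 2.0]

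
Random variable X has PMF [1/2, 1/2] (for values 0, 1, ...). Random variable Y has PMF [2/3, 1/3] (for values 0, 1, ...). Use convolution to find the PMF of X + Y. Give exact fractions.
P(X+Y=k) = Σ_i P(X=i)·P(Y=k-i) — a convolution of [1/2, 1/2] and [2/3, 1/3]. P(X+Y=0) = (1/2)×(2/3) = 1/3; P(X+Y=1) = (1/2)×(1/3) + (1/2)×(2/3) = 1/6 + 1/3 = 1/2; P(X+Y=2) = (1/2)×(1/3) = 1/6. PMF: [1/3, 1/2, 1/6] (sums to 1 ✓)

[1/3, 1/2, 1/6]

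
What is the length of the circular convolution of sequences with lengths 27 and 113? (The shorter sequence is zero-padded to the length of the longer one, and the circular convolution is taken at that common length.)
Circular convolution (zero-padding the shorter input) has length max(m, n) = max(27, 113) = 113

113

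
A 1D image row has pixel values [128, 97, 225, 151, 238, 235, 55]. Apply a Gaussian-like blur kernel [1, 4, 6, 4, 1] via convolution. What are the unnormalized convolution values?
Convolve image row [128, 97, 225, 151, 238, 235, 55] with kernel [1, 4, 6, 4, 1]: y[0] = 128×1 = 128; y[1] = 128×4 + 97×1 = 609; y[2] = 128×6 + 97×4 + 225×1 = 1381; y[3] = 128×4 + 97×6 + 225×4 + 151×1 = 2145; y[4] = 128×1 + 97×4 + 225×6 + 151×4 + 238×1 = 2708; y[5] = 97×1 + 225×4 + 151×6 + 238×4 + 235×1 = 3090; y[6] = 225×1 + 151×4 + 238×6 + 235×4 + 55×1 = 3252; y[7] = 151×1 + 238×4 + 235×6 + 55×4 = 2733; y[8] = 238×1 + 235×4 + 55×6 = 1508; y[9] = 235×1 + 55×4 = 455; y[10] = 55×1 = 55 → [128, 609, 1381, 2145, 2708, 3090, 3252, 2733, 1508, 455, 55]. Normalization factor = sum(kernel) = 16.

[128, 609, 1381, 2145, 2708, 3090, 3252, 2733, 1508, 455, 55]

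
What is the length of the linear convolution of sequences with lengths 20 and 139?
Linear/full convolution length: m + n - 1 = 20 + 139 - 1 = 158

158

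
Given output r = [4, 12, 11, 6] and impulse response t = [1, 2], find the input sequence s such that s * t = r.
Deconvolve r=[4, 12, 11, 6] by t=[1, 2]. Since t[0]=1, solve forward: s[0] = r[0] / 1 = 4; s[1] = (r[1] - 4×2) / 1 = 4; s[2] = (r[2] - 4×2) / 1 = 3. So s = [4, 4, 3]. Check by forward convolution: r[0] = 4×1 = 4; r[1] = 4×2 + 4×1 = 12; r[2] = 4×2 + 3×1 = 11; r[3] = 3×2 = 6

[4, 4, 3]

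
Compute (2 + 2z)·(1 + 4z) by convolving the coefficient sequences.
Ascending coefficients: a = [2, 2], b = [1, 4]. c[0] = 2×1 = 2; c[1] = 2×4 + 2×1 = 10; c[2] = 2×4 = 8. Result coefficients: [2, 10, 8] → 2 + 10z + 8z^2

2 + 10z + 8z^2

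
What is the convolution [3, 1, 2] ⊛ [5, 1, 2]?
y[0] = 3×5 = 15; y[1] = 3×1 + 1×5 = 8; y[2] = 3×2 + 1×1 + 2×5 = 17; y[3] = 1×2 + 2×1 = 4; y[4] = 2×2 = 4

[15, 8, 17, 4, 4]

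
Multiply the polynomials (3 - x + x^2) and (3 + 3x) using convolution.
Ascending coefficients: a = [3, -1, 1], b = [3, 3]. c[0] = 3×3 = 9; c[1] = 3×3 + -1×3 = 6; c[2] = -1×3 + 1×3 = 0; c[3] = 1×3 = 3. Result coefficients: [9, 6, 0, 3] → 9 + 6x + 3x^3

9 + 6x + 3x^3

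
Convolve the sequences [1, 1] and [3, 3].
y[0] = 1×3 = 3; y[1] = 1×3 + 1×3 = 6; y[2] = 1×3 = 3

[3, 6, 3]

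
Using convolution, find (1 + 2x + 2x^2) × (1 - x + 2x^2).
Ascending coefficients: a = [1, 2, 2], b = [1, -1, 2]. c[0] = 1×1 = 1; c[1] = 1×-1 + 2×1 = 1; c[2] = 1×2 + 2×-1 + 2×1 = 2; c[3] = 2×2 + 2×-1 = 2; c[4] = 2×2 = 4. Result coefficients: [1, 1, 2, 2, 4] → 1 + x + 2x^2 + 2x^3 + 4x^4

1 + x + 2x^2 + 2x^3 + 4x^4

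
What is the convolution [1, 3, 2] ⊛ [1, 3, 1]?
y[0] = 1×1 = 1; y[1] = 1×3 + 3×1 = 6; y[2] = 1×1 + 3×3 + 2×1 = 12; y[3] = 3×1 + 2×3 = 9; y[4] = 2×1 = 2

[1, 6, 12, 9, 2]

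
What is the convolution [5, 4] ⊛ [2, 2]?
y[0] = 5×2 = 10; y[1] = 5×2 + 4×2 = 18; y[2] = 4×2 = 8

[10, 18, 8]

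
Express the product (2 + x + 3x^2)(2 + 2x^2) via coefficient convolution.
Ascending coefficients: a = [2, 1, 3], b = [2, 0, 2]. c[0] = 2×2 = 4; c[1] = 2×0 + 1×2 = 2; c[2] = 2×2 + 1×0 + 3×2 = 10; c[3] = 1×2 + 3×0 = 2; c[4] = 3×2 = 6. Result coefficients: [4, 2, 10, 2, 6] → 4 + 2x + 10x^2 + 2x^3 + 6x^4

4 + 2x + 10x^2 + 2x^3 + 6x^4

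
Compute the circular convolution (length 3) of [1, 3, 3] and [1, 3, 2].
Use y[k] = Σ_j s[j]·t[(k-j) mod 3]. y[0] = 1×1 + 3×2 + 3×3 = 16; y[1] = 1×3 + 3×1 + 3×2 = 12; y[2] = 1×2 + 3×3 + 3×1 = 14. Result: [16, 12, 14]

[16, 12, 14]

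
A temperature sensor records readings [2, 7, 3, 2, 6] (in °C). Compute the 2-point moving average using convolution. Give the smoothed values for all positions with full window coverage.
2-point moving average kernel = [1, 1]. Apply in 'valid' mode (full window coverage): avg[0] = (2 + 7) / 2 = 4.5; avg[1] = (7 + 3) / 2 = 5.0; avg[2] = (3 + 2) / 2 = 2.5; avg[3] = (2 + 6) / 2 = 4.0. Smoothed values: [4.5, 5.0, 2.5, 4.0]

[4.5, 5.0, 2.5, 4.0]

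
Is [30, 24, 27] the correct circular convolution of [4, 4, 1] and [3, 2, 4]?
Recompute circular convolution of [4, 4, 1] and [3, 2, 4]: y[0] = 4×3 + 4×4 + 1×2 = 30; y[1] = 4×2 + 4×3 + 1×4 = 24; y[2] = 4×4 + 4×2 + 1×3 = 27 → [30, 24, 27]. Given [30, 24, 27] matches, so answer: Yes

Yes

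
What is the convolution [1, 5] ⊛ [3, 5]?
y[0] = 1×3 = 3; y[1] = 1×5 + 5×3 = 20; y[2] = 5×5 = 25

[3, 20, 25]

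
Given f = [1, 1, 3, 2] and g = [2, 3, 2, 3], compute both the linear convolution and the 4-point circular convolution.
Linear: y_lin[0] = 1×2 = 2; y_lin[1] = 1×3 + 1×2 = 5; y_lin[2] = 1×2 + 1×3 + 3×2 = 11; y_lin[3] = 1×3 + 1×2 + 3×3 + 2×2 = 18; y_lin[4] = 1×3 + 3×2 + 2×3 = 15; y_lin[5] = 3×3 + 2×2 = 13; y_lin[6] = 2×3 = 6 → [2, 5, 11, 18, 15, 13, 6]. Circular (length 4): y[0] = 1×2 + 1×3 + 3×2 + 2×3 = 17; y[1] = 1×3 + 1×2 + 3×3 + 2×2 = 18; y[2] = 1×2 + 1×3 + 3×2 + 2×3 = 17; y[3] = 1×3 + 1×2 + 3×3 + 2×2 = 18 → [17, 18, 17, 18]

Linear: [2, 5, 11, 18, 15, 13, 6], Circular: [17, 18, 17, 18]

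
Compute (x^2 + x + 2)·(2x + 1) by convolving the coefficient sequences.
Ascending coefficients: a = [2, 1, 1], b = [1, 2]. c[0] = 2×1 = 2; c[1] = 2×2 + 1×1 = 5; c[2] = 1×2 + 1×1 = 3; c[3] = 1×2 = 2. Result coefficients: [2, 5, 3, 2] → 2x^3 + 3x^2 + 5x + 2

2x^3 + 3x^2 + 5x + 2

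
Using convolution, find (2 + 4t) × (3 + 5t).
Ascending coefficients: a = [2, 4], b = [3, 5]. c[0] = 2×3 = 6; c[1] = 2×5 + 4×3 = 22; c[2] = 4×5 = 20. Result coefficients: [6, 22, 20] → 6 + 22t + 20t^2

6 + 22t + 20t^2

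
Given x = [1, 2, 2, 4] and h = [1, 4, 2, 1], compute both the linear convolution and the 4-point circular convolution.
Linear: y_lin[0] = 1×1 = 1; y_lin[1] = 1×4 + 2×1 = 6; y_lin[2] = 1×2 + 2×4 + 2×1 = 12; y_lin[3] = 1×1 + 2×2 + 2×4 + 4×1 = 17; y_lin[4] = 2×1 + 2×2 + 4×4 = 22; y_lin[5] = 2×1 + 4×2 = 10; y_lin[6] = 4×1 = 4 → [1, 6, 12, 17, 22, 10, 4]. Circular (length 4): y[0] = 1×1 + 2×1 + 2×2 + 4×4 = 23; y[1] = 1×4 + 2×1 + 2×1 + 4×2 = 16; y[2] = 1×2 + 2×4 + 2×1 + 4×1 = 16; y[3] = 1×1 + 2×2 + 2×4 + 4×1 = 17 → [23, 16, 16, 17]

Linear: [1, 6, 12, 17, 22, 10, 4], Circular: [23, 16, 16, 17]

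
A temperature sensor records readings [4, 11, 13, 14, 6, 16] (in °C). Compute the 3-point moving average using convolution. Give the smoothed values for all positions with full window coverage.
3-point moving average kernel = [1, 1, 1]. Apply in 'valid' mode (full window coverage): avg[0] = (4 + 11 + 13) / 3 = 9.33; avg[1] = (11 + 13 + 14) / 3 = 12.67; avg[2] = (13 + 14 + 6) / 3 = 11.0; avg[3] = (14 + 6 + 16) / 3 = 12.0. Smoothed values: [9.33, 12.67, 11.0, 12.0]

[9.33, 12.67, 11.0, 12.0]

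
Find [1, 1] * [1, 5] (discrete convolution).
y[0] = 1×1 = 1; y[1] = 1×5 + 1×1 = 6; y[2] = 1×5 = 5

[1, 6, 5]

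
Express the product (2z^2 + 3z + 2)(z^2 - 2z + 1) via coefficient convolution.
Ascending coefficients: a = [2, 3, 2], b = [1, -2, 1]. c[0] = 2×1 = 2; c[1] = 2×-2 + 3×1 = -1; c[2] = 2×1 + 3×-2 + 2×1 = -2; c[3] = 3×1 + 2×-2 = -1; c[4] = 2×1 = 2. Result coefficients: [2, -1, -2, -1, 2] → 2z^4 - z^3 - 2z^2 - z + 2

2z^4 - z^3 - 2z^2 - z + 2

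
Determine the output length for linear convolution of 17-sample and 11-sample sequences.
Linear/full convolution length: m + n - 1 = 17 + 11 - 1 = 27

27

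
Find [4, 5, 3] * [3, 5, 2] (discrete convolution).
y[0] = 4×3 = 12; y[1] = 4×5 + 5×3 = 35; y[2] = 4×2 + 5×5 + 3×3 = 42; y[3] = 5×2 + 3×5 = 25; y[4] = 3×2 = 6

[12, 35, 42, 25, 6]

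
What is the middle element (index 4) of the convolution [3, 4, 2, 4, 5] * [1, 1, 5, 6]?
Use y[k] = Σ_i a[i]·b[k-i] at k=4. y[4] = 4×6 + 2×5 + 4×1 + 5×1 = 43

43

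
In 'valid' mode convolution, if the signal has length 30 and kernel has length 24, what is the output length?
'Valid' mode counts only positions where the kernel fully overlaps the signal: m - n + 1 = 30 - 24 + 1 = 7

7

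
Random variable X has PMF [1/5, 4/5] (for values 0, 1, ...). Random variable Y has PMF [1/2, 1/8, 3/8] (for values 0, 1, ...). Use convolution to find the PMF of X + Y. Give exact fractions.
P(X+Y=k) = Σ_i P(X=i)·P(Y=k-i) — a convolution of [1/5, 4/5] and [1/2, 1/8, 3/8]. P(X+Y=0) = (1/5)×(1/2) = 1/10; P(X+Y=1) = (1/5)×(1/8) + (4/5)×(1/2) = 1/40 + 2/5 = 17/40; P(X+Y=2) = (1/5)×(3/8) + (4/5)×(1/8) = 3/40 + 1/10 = 7/40; P(X+Y=3) = (4/5)×(3/8) = 3/10. PMF: [1/10, 17/40, 7/40, 3/10] (sums to 1 ✓)

[1/10, 17/40, 7/40, 3/10]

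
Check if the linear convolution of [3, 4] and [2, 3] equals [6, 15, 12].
Recompute linear convolution of [3, 4] and [2, 3]: y[0] = 3×2 = 6; y[1] = 3×3 + 4×2 = 17; y[2] = 4×3 = 12 → [6, 17, 12]. Compare to given [6, 15, 12]: they differ at index 1: given 15, correct 17, so answer: No

No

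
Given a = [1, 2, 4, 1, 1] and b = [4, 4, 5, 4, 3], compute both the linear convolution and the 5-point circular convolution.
Linear: y_lin[0] = 1×4 = 4; y_lin[1] = 1×4 + 2×4 = 12; y_lin[2] = 1×5 + 2×4 + 4×4 = 29; y_lin[3] = 1×4 + 2×5 + 4×4 + 1×4 = 34; y_lin[4] = 1×3 + 2×4 + 4×5 + 1×4 + 1×4 = 39; y_lin[5] = 2×3 + 4×4 + 1×5 + 1×4 = 31; y_lin[6] = 4×3 + 1×4 + 1×5 = 21; y_lin[7] = 1×3 + 1×4 = 7; y_lin[8] = 1×3 = 3 → [4, 12, 29, 34, 39, 31, 21, 7, 3]. Circular (length 5): y[0] = 1×4 + 2×3 + 4×4 + 1×5 + 1×4 = 35; y[1] = 1×4 + 2×4 + 4×3 + 1×4 + 1×5 = 33; y[2] = 1×5 + 2×4 + 4×4 + 1×3 + 1×4 = 36; y[3] = 1×4 + 2×5 + 4×4 + 1×4 + 1×3 = 37; y[4] = 1×3 + 2×4 + 4×5 + 1×4 + 1×4 = 39 → [35, 33, 36, 37, 39]

Linear: [4, 12, 29, 34, 39, 31, 21, 7, 3], Circular: [35, 33, 36, 37, 39]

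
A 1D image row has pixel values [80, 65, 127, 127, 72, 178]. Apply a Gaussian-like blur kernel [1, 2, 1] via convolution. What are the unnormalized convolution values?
Convolve image row [80, 65, 127, 127, 72, 178] with kernel [1, 2, 1]: y[0] = 80×1 = 80; y[1] = 80×2 + 65×1 = 225; y[2] = 80×1 + 65×2 + 127×1 = 337; y[3] = 65×1 + 127×2 + 127×1 = 446; y[4] = 127×1 + 127×2 + 72×1 = 453; y[5] = 127×1 + 72×2 + 178×1 = 449; y[6] = 72×1 + 178×2 = 428; y[7] = 178×1 = 178 → [80, 225, 337, 446, 453, 449, 428, 178]. Normalization factor = sum(kernel) = 4.

[80, 225, 337, 446, 453, 449, 428, 178]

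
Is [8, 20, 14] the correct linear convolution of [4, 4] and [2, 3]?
Recompute linear convolution of [4, 4] and [2, 3]: y[0] = 4×2 = 8; y[1] = 4×3 + 4×2 = 20; y[2] = 4×3 = 12 → [8, 20, 12]. Compare to given [8, 20, 14]: they differ at index 2: given 14, correct 12, so answer: No

No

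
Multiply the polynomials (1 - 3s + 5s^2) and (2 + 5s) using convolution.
Ascending coefficients: a = [1, -3, 5], b = [2, 5]. c[0] = 1×2 = 2; c[1] = 1×5 + -3×2 = -1; c[2] = -3×5 + 5×2 = -5; c[3] = 5×5 = 25. Result coefficients: [2, -1, -5, 25] → 2 - s - 5s^2 + 25s^3

2 - s - 5s^2 + 25s^3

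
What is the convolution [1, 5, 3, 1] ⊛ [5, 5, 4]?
y[0] = 1×5 = 5; y[1] = 1×5 + 5×5 = 30; y[2] = 1×4 + 5×5 + 3×5 = 44; y[3] = 5×4 + 3×5 + 1×5 = 40; y[4] = 3×4 + 1×5 = 17; y[5] = 1×4 = 4

[5, 30, 44, 40, 17, 4]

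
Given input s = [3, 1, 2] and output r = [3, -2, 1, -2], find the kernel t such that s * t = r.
Output length 4 = len(s) + len(t) - 1 ⇒ len(t) = 2. Solve t forward using t[k] = (r[k] - Σ_{i≥1} s[i]·t[k-i]) / s[0]: t[0] = r[0] / s[0] = 3 / 3 = 1; t[1] = (r[1] - 1×1) / s[0] = (-2 - 1×1) / 3 = -1. So t = [1, -1]. Forward-check [3, 1, 2] * [1, -1]: r[0] = 3×1 = 3; r[1] = 3×-1 + 1×1 = -2; r[2] = 1×-1 + 2×1 = 1; r[3] = 2×-1 = -2 → [3, -2, 1, -2] ✓

[1, -1]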